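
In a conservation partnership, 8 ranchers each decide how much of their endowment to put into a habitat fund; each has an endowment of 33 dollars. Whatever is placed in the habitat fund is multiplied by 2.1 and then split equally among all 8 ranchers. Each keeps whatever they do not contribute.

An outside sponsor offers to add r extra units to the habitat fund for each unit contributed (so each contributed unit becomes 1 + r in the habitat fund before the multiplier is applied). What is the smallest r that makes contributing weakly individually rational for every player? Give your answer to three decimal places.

With matching at rate r, one contributed unit becomes (1 + r) in the habitat fund and returns 2.1 × (1 + r) / 8 to the contributor.
Setting this equal to 1: 1 + r = 8/2.1 = 3.8095.
So the minimum matching rate is r = 3.8095 − 1 = 2.810.

2.810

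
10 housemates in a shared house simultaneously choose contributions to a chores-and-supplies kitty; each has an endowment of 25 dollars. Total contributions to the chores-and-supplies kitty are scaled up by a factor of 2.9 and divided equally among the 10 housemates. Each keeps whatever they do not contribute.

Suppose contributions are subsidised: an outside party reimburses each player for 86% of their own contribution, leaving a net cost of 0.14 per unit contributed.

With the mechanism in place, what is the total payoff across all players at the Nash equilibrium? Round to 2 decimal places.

With the mechanism, a contributed unit returns (2.9/10) / 0.14 = 2.0714 per unit of net cost to the contributor — now above 1 — so contributing fully is weakly dominant for every player.
At the Nash equilibrium everyone contributes 25. Group total payoff = 10 × (25 × 0.86 + 2.9 × 25) = 940.00.

940.00 dollars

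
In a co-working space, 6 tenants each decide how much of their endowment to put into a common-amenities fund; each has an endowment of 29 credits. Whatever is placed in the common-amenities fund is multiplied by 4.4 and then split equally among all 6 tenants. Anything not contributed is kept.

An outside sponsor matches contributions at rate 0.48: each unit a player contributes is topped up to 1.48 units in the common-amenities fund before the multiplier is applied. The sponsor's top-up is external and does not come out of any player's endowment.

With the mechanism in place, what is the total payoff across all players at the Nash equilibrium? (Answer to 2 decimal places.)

With the mechanism, a contributed unit returns 4.4 × 1.48 / 6 = 1.0853 per unit of net cost to the contributor — now above 1 — so contributing fully is weakly dominant for every player.
At the Nash equilibrium everyone contributes 29. Group total payoff = 4.4 × 1.48 × 174 = 1133.09.

1133.09 credits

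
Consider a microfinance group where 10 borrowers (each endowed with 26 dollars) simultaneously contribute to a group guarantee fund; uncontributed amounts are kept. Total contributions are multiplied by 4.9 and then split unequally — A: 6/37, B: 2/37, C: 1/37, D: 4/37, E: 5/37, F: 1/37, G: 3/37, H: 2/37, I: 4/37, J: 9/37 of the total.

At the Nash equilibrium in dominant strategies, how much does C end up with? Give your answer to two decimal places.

29.44 dollars

A player with share s gets back 4.9·s per unit contributed, so full contribution is dominant for anyone with s > 1/4.9 = 0.2041 and zero contribution is dominant for anyone below.
Only J (9/37) clears that bar, contributing 26; the remaining 9 contribute 0. Total contributed: 26.
C keeps 26 and receives 4.9 × 26 × 1/37 = 3.44 from the group guarantee fund, for a payoff of 29.44.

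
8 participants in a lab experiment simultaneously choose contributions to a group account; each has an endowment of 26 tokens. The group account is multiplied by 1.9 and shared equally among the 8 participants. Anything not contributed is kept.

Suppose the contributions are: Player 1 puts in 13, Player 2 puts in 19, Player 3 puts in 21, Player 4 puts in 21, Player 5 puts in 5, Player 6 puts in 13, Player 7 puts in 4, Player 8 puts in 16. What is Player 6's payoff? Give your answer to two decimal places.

39.60 tokens

Total contributed: 13 + 19 + 21 + 21 + 5 + 13 + 4 + 16 = 112.
Each receives 1.9 × 112 / 8 = 26.60 from the group account.
Player 6 keeps 26 − 13 = 13, so Player 6's payoff is 13 + 26.60 = 39.60.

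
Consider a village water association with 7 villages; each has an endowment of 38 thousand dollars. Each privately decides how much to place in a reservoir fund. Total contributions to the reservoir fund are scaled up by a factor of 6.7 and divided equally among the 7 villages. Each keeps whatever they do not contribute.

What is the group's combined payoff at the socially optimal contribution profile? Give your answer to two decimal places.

1782.20 thousand dollars

Each contributed unit returns 6.700 to the group as a whole (0.9571 to each of 7 players), which exceeds 1, so the social optimum is full contribution: group total = 6.700 × 266 = 1782.20.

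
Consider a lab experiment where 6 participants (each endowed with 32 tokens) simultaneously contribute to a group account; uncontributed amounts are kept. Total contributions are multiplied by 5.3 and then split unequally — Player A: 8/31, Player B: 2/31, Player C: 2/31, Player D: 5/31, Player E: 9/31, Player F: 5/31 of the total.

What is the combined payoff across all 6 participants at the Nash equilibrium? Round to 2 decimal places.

467.20 tokens

A player with share s gets back 5.3·s per unit contributed, so full contribution is dominant for anyone with s > 1/5.3 = 0.1887 and zero contribution is dominant for anyone below.
Player A and Player E are above the threshold, contributing 32 each; the remaining 4 contribute 0. Total contributed: 64.
The group account pays out 5.3 × 64 = 339.20 in total (split across the unequal shares, but the aggregate is all that matters for the group sum).
The 4 free-riders keep 32 each, adding 128. Group total = 128 + 339.20 = 467.20.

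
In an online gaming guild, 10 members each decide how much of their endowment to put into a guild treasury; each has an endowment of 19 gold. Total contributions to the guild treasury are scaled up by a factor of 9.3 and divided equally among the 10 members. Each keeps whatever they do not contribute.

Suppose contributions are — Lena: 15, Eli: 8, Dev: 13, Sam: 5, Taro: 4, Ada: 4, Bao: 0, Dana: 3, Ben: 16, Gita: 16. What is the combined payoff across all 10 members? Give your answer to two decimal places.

Total contributed: 15 + 8 + 13 + 5 + 4 + 4 + 0 + 3 + 16 + 16 = 84; total kept: 10 × 19 − 84 = 106.
The guild treasury pays out 9.3 × 84 = 781.20 in aggregate.
Group total = 106 + 781.20 = 887.20.

887.20 gold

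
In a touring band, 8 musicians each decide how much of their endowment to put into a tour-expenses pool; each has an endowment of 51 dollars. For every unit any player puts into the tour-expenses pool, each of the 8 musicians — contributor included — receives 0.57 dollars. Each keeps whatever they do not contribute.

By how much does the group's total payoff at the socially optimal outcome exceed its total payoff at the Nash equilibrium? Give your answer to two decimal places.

1452.48 dollars

The private return per contributed unit is 0.57 < 1, so contributing 0 is dominant for every player. At the Nash equilibrium everyone keeps their 51, and the group total is 8 × 51 = 408.
Each contributed unit returns 4.560 to the group as a whole (0.57 to each of 8 players), which exceeds 1, so the social optimum is full contribution: group total = 4.560 × 408 = 1860.48.
Efficiency loss = 1860.48 − 408 = 1452.48.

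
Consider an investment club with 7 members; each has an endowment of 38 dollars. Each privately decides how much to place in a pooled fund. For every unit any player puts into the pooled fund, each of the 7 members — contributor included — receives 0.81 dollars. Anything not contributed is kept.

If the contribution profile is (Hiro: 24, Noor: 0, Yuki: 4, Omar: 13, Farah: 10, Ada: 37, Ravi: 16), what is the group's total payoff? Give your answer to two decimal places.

Total contributed: 24 + 0 + 4 + 13 + 10 + 37 + 16 = 104; total kept: 7 × 38 − 104 = 162.
The pooled fund pays out 0.81 × 7 × 104 = 589.68 in aggregate.
Group total = 162 + 589.68 = 751.68.

751.68 dollars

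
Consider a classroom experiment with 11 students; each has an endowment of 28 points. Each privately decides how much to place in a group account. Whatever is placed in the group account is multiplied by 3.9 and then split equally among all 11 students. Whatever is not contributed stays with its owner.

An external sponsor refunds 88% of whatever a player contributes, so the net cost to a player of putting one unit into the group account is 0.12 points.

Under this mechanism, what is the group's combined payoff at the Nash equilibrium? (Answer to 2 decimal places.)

1472.24 points

The effective private return per unit is now (3.9/11) / 0.12 = 2.9545 > 1, so every player's dominant strategy flips to full contribution.
So the Nash equilibrium is full contribution by all 11; the group earns 11 × (28 × 0.88 + 3.9 × 28) = 1472.24.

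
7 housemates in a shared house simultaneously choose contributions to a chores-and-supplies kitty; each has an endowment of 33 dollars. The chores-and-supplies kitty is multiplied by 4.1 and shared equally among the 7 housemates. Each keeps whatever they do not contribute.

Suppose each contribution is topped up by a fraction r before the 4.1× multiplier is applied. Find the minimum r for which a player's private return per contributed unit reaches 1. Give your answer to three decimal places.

With matching at rate r, one contributed unit becomes (1 + r) in the chores-and-supplies kitty and returns 4.1 × (1 + r) / 7 to the contributor.
Setting this equal to 1: 1 + r = 7/4.1 = 1.7073.
So the minimum matching rate is r = 1.7073 − 1 = 0.707.

0.707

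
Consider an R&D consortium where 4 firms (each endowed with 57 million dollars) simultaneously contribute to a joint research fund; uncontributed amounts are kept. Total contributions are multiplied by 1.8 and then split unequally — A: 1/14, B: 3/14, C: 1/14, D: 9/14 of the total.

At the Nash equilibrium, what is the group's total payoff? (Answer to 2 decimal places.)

273.60 million dollars

For player j, contributing a unit is worthwhile iff 1.8 × (j's share) ≥ 1, i.e. iff j's share is at least 0.5556.
D alone (share 9/14) is above the threshold, contributing 57; the remaining 3 contribute 0. Total contributed: 57.
The joint research fund pays out 1.8 × 57 = 102.60 in total (split across the unequal shares, but the aggregate is all that matters for the group sum).
The 3 free-riders keep 57 each, adding 171. Group total = 171 + 102.60 = 273.60.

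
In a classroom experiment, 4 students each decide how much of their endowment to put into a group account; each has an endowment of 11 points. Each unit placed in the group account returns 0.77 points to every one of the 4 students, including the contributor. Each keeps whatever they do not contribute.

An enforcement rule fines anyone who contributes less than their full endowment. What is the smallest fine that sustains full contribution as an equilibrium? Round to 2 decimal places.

Given the others contribute fully, the best deviation is to contribute 0 (any partial contribution still incurs the fine and gives up units whose private return 0.77 is below 1).
Deviating from 11 to 0 saves 11 points but forfeits the deviator's share of the drop in the group account: 0.77 × 11 = 8.47.
So the deviation gain is 11 − 8.47 = 2.53, and the fine must be at least 2.53 points to wipe it out.

2.53 points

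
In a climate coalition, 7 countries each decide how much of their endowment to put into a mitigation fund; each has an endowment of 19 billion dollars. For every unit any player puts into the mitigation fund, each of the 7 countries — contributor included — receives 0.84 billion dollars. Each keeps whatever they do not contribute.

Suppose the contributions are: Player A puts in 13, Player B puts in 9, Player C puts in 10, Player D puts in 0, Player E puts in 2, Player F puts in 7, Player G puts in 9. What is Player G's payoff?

Total contributed: 13 + 9 + 10 + 0 + 2 + 7 + 9 = 50.
Each receives 0.84 × 50 = 42.00 from the mitigation fund.
Player G keeps 19 − 9 = 10, so Player G's payoff is 10 + 42.00 = 52.00.

52.00 billion dollars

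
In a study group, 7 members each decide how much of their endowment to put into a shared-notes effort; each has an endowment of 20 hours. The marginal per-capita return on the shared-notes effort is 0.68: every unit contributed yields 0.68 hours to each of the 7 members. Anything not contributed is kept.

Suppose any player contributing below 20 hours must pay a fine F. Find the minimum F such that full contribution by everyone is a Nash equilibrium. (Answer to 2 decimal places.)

6.40 hours

Given the others contribute fully, the best deviation is to contribute 0 (any partial contribution still incurs the fine and gives up units whose private return 0.68 is below 1).
Deviating from 20 to 0 saves 20 hours but forfeits the deviator's share of the drop in the shared-notes effort: 0.68 × 20 = 13.60.
So the deviation gain is 20 − 13.60 = 6.40, and the fine must be at least 6.40 hours to wipe it out.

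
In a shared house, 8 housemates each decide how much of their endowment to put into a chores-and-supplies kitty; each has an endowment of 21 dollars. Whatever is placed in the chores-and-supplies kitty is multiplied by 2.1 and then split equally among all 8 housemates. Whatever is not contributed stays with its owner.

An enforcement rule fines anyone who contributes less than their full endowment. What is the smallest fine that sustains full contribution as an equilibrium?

15.49 dollars

Given the others contribute fully, the best deviation is to contribute 0 (any partial contribution still incurs the fine and gives up units whose private return 0.2625 is below 1).
Deviating from 21 to 0 saves 21 dollars but forfeits the deviator's share of the drop in the chores-and-supplies kitty: 2.1/8 × 21 = 5.51.
So the deviation gain is 21 − 5.51 = 15.49, and the fine must be at least 15.49 dollars to wipe it out.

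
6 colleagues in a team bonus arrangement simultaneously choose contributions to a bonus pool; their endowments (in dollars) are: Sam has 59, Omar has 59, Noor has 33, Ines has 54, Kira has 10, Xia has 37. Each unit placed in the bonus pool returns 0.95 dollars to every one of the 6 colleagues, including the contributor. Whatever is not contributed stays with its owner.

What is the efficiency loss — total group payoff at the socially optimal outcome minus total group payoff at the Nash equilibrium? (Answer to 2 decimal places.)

The private return per contributed unit is 0.95 < 1 for everyone, so the Nash equilibrium is zero contribution and the group total is Σ E_j = 59 + 59 + 33 + 54 + 10 + 37 = 252.
Each contributed unit returns 5.700 to the group, so the social optimum is full contribution by everyone: group total = 5.700 × 252 = 1436.40.
Efficiency loss = (5.700 − 1) × 252 = 1184.40.

1184.40 dollars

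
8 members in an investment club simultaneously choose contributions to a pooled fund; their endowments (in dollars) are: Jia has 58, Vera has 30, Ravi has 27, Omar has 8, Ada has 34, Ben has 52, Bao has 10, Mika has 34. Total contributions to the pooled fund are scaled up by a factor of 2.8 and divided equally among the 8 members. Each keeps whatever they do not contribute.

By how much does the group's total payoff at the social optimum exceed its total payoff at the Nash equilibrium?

The private return per contributed unit is 2.8/8 = 0.3500 < 1 for every player regardless of endowment, so the Nash equilibrium is zero contribution and the group total is Σ E_j = 58 + 30 + 27 + 8 + 34 + 52 + 10 + 34 = 253.
Each contributed unit returns 2.800 to the group, so the social optimum is full contribution by everyone: group total = 2.800 × 253 = 708.40.
Efficiency loss = (2.800 − 1) × 253 = 455.40.

455.40 dollars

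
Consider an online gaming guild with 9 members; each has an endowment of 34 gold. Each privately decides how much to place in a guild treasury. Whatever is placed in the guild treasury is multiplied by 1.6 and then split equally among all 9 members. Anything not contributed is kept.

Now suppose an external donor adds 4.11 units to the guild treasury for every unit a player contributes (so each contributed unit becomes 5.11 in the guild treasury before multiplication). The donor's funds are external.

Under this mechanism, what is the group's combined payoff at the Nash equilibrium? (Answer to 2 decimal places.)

The effective private return is 1.6 × 5.11 / 9 = 0.9084, which is still under 1, so the mechanism doesn't change anyone's dominant strategy: zero contribution.
Everyone keeps their endowment and the group total is 9 × 34 = 306.

306.00 gold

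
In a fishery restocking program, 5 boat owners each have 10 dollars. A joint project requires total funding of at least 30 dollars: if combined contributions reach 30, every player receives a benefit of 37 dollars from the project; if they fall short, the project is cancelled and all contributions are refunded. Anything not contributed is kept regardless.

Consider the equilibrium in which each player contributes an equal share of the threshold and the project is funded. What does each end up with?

Equal share of the threshold: 30/5 = 6.
At this profile no one gains by cutting their contribution: any cut drops the total below 30, the project is cancelled, contributions are refunded, and the deviator ends with 10, which is less than 10 − 6 + 37 = 41. Contributing more than 6 just wastes the excess. So contributing exactly 6 is a best response.
Each player's payoff: 10 − 6 + 37 = 41.

41 dollars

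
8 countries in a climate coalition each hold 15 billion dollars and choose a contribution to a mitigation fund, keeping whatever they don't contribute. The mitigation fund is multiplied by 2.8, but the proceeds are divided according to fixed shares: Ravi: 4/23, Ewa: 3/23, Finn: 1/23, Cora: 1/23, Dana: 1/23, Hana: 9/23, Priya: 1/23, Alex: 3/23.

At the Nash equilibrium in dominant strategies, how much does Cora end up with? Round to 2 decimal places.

16.83 billion dollars

Each unit j contributes comes back to j as 2.8 × (j's share), so j prefers to contribute only if that share exceeds 1/2.8 = 0.3571; otherwise keeping the unit dominates.
The only share above 0.3571 is Hana's 9/23, contributing 15; the remaining 7 contribute 0. Total contributed: 15.
Cora keeps 15 and receives 2.8 × 15 × 1/23 = 1.83 from the mitigation fund, for a payoff of 16.83.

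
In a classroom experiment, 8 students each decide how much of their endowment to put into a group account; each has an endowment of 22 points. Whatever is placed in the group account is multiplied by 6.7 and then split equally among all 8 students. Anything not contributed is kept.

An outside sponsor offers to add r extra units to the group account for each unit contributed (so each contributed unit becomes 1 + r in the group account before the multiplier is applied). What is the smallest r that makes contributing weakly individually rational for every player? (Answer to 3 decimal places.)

With matching at rate r, one contributed unit becomes (1 + r) in the group account and returns 6.7 × (1 + r) / 8 to the contributor.
Setting this equal to 1: 1 + r = 8/6.7 = 1.1940.
So the minimum matching rate is r = 1.1940 − 1 = 0.194.

0.194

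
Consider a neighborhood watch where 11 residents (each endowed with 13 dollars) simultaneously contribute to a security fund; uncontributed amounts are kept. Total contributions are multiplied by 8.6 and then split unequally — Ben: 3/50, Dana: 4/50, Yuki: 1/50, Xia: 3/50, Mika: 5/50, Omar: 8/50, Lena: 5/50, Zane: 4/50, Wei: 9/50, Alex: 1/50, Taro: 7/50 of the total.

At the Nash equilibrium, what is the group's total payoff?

439.40 dollars

Player j's private return per contributed unit is 8.6 × (j's share). Contributing is weakly dominant for j when that share is at least 1/8.6 = 0.1163, and contributing 0 is dominant otherwise.
Omar, Wei and Taro are above the threshold, contributing 13 each; the remaining 8 contribute 0. Total contributed: 39.
The security fund pays out 8.6 × 39 = 335.40 in total (split across the unequal shares, but the aggregate is all that matters for the group sum).
The 8 free-riders keep 13 each, adding 104. Group total = 104 + 335.40 = 439.40.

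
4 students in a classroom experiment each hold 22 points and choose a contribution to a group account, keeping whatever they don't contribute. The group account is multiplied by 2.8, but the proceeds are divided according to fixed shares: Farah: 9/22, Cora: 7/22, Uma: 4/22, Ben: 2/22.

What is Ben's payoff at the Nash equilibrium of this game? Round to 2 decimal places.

For player j, contributing a unit is worthwhile iff 2.8 × (j's share) ≥ 1, i.e. iff j's share is at least 0.3571.
Farah alone (share 9/22) is above the threshold, contributing 22; the remaining 3 contribute 0. Total contributed: 22.
Ben keeps 22 and receives 2.8 × 22 × 2/22 = 5.60 from the group account, for a payoff of 27.60.

27.60 points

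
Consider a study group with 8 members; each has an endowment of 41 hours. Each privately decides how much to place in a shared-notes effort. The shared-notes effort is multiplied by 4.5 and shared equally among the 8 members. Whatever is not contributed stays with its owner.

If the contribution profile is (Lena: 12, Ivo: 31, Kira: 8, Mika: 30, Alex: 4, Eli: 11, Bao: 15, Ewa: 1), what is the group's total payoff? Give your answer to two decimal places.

Total contributed: 12 + 31 + 8 + 30 + 4 + 11 + 15 + 1 = 112; total kept: 8 × 41 − 112 = 216.
The shared-notes effort pays out 4.5 × 112 = 504.00 in aggregate.
Group total = 216 + 504.00 = 720.00.

720.00 hours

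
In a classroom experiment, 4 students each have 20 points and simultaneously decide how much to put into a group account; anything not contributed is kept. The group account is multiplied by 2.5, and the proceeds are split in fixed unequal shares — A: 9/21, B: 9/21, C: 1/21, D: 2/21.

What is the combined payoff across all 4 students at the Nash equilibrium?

140.00 points

For player j, contributing a unit is worthwhile iff 2.5 × (j's share) ≥ 1, i.e. iff j's share is at least 0.4000.
A and B clear that bar, contributing 20 each; the remaining 2 contribute 0. Total contributed: 40.
The group account pays out 2.5 × 40 = 100.00 in total (split across the unequal shares, but the aggregate is all that matters for the group sum).
The 2 free-riders keep 20 each, adding 40. Group total = 40 + 100.00 = 140.00.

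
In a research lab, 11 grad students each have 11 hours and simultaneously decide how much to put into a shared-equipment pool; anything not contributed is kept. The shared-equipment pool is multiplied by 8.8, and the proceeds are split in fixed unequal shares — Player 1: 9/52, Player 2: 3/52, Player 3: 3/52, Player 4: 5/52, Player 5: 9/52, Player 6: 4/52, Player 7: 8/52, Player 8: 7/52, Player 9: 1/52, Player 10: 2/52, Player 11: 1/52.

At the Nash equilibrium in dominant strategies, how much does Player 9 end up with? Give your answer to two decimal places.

Each unit j contributes comes back to j as 8.8 × (j's share), so j prefers to contribute only if that share exceeds 1/8.8 = 0.1136; otherwise keeping the unit dominates.
Player 1, Player 5, Player 7 and Player 8 clear that bar, contributing 11 each; the remaining 7 contribute 0. Total contributed: 44.
Player 9 keeps 11 and receives 8.8 × 44 × 1/52 = 7.45 from the shared-equipment pool, for a payoff of 18.45.

18.45 hours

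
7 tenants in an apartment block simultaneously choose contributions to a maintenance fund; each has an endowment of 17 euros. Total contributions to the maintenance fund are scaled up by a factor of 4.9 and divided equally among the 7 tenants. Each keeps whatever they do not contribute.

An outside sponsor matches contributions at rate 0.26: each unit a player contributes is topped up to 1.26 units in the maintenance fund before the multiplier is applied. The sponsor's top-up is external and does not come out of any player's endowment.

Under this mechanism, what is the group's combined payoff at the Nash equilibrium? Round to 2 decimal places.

119.00 euros

Even with the mechanism, each unit contributed returns only 4.9 × 1.26 / 7 = 0.8820 per unit of net cost, so contributing nothing is still dominant.
Everyone keeps their endowment and the group total is 7 × 17 = 119.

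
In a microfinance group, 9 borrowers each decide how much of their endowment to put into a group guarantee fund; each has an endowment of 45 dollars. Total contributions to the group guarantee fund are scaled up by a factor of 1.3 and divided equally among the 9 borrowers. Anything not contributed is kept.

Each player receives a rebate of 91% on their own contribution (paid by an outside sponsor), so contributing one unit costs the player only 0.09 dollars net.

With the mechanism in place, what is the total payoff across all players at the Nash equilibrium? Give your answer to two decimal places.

895.05 dollars

With the mechanism, a contributed unit returns (1.3/9) / 0.09 = 1.6049 per unit of net cost to the contributor — now above 1 — so contributing fully is weakly dominant for every player.
At the Nash equilibrium everyone contributes 45. Group total payoff = 9 × (45 × 0.91 + 1.3 × 45) = 895.05.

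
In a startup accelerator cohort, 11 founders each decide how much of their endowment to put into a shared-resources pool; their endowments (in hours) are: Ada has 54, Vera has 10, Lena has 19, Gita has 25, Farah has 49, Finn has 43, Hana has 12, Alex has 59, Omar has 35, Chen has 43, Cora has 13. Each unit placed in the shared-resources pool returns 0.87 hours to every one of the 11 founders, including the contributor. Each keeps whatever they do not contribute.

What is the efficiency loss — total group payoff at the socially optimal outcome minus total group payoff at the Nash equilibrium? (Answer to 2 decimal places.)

The private return per contributed unit is 0.87 < 1 for everyone, so the Nash equilibrium is zero contribution and the group total is Σ E_j = 54 + 10 + 19 + 25 + 49 + 43 + 12 + 59 + 35 + 43 + 13 = 362.
Each contributed unit returns 9.570 to the group, so the social optimum is full contribution by everyone: group total = 9.570 × 362 = 3464.34.
Efficiency loss = (9.570 − 1) × 362 = 3102.34.

3102.34 hours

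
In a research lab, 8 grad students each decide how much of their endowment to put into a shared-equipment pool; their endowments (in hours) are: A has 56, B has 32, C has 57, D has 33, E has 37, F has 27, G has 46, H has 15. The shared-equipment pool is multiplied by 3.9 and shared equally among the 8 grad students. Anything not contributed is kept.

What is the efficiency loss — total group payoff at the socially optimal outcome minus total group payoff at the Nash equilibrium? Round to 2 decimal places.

878.70 hours

The private return per contributed unit is 3.9/8 = 0.4875 < 1 for every player regardless of endowment, so the Nash equilibrium is zero contribution and the group total is Σ E_j = 56 + 32 + 57 + 33 + 37 + 27 + 46 + 15 = 303.
Each contributed unit returns 3.900 to the group, so the social optimum is full contribution by everyone: group total = 3.900 × 303 = 1181.70.
Efficiency loss = (3.900 − 1) × 303 = 878.70.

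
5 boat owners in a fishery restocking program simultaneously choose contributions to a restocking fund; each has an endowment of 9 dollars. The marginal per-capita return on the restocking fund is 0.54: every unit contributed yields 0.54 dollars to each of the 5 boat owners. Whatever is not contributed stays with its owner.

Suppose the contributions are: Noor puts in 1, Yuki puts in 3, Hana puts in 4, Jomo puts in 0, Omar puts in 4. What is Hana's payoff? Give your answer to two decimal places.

11.48 dollars

Total contributed: 1 + 3 + 4 + 0 + 4 = 12.
Each receives 0.54 × 12 = 6.48 from the restocking fund.
Hana keeps 9 − 4 = 5, so Hana's payoff is 5 + 6.48 = 11.48.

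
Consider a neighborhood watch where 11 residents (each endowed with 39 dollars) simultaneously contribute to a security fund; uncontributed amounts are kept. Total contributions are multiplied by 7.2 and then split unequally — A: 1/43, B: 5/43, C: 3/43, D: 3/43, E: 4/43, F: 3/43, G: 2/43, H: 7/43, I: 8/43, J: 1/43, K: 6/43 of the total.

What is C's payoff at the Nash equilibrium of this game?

97.77 dollars

For player j, contributing a unit is worthwhile iff 7.2 × (j's share) ≥ 1, i.e. iff j's share is at least 0.1389.
H, I and K clear that bar, contributing 39 each; the remaining 8 contribute 0. Total contributed: 117.
C keeps 39 and receives 7.2 × 117 × 3/43 = 58.77 from the security fund, for a payoff of 97.77.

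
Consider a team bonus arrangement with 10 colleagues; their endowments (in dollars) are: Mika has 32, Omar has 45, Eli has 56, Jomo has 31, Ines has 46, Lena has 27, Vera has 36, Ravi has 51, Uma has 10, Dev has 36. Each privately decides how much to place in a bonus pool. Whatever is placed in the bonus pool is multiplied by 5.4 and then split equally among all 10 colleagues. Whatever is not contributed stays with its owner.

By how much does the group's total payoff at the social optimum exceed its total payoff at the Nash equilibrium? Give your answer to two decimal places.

The private return per contributed unit is 5.4/10 = 0.5400 < 1 for every player regardless of endowment, so the Nash equilibrium is zero contribution and the group total is Σ E_j = 32 + 45 + 56 + 31 + 46 + 27 + 36 + 51 + 10 + 36 = 370.
Each contributed unit returns 5.400 to the group, so the social optimum is full contribution by everyone: group total = 5.400 × 370 = 1998.00.
Efficiency loss = (5.400 − 1) × 370 = 1628.00.

1628.00 dollars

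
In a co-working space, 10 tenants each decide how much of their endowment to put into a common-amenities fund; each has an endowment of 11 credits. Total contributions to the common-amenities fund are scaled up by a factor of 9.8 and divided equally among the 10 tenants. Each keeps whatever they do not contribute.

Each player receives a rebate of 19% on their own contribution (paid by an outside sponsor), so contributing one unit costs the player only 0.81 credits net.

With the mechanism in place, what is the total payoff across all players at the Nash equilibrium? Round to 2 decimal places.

With the mechanism, a contributed unit returns (9.8/10) / 0.81 = 1.2099 per unit of net cost to the contributor — now above 1 — so contributing fully is weakly dominant for every player.
So the Nash equilibrium is full contribution by all 10; the group earns 10 × (11 × 0.19 + 9.8 × 11) = 1098.90.

1098.90 credits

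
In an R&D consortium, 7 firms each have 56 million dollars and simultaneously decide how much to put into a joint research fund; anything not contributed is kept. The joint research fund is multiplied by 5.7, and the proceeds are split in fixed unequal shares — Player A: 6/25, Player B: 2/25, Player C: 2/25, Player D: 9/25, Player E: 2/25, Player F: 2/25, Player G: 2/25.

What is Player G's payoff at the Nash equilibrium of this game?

107.07 million dollars

Player j's private return per contributed unit is 5.7 × (j's share). Contributing is weakly dominant for j when that share is at least 1/5.7 = 0.1754, and contributing 0 is dominant otherwise.
Player A and Player D clear that bar, contributing 56 each; the remaining 5 contribute 0. Total contributed: 112.
Player G keeps 56 and receives 5.7 × 112 × 2/25 = 51.07 from the joint research fund, for a payoff of 107.07.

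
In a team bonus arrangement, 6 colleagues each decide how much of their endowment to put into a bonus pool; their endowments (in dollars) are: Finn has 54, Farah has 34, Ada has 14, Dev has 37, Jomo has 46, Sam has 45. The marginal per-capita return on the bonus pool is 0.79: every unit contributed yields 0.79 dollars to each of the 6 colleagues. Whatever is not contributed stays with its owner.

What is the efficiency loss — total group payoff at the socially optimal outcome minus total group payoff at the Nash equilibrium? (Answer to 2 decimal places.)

The private return per contributed unit is 0.79 < 1 for everyone, so the Nash equilibrium is zero contribution and the group total is Σ E_j = 54 + 34 + 14 + 37 + 46 + 45 = 230.
Each contributed unit returns 4.740 to the group, so the social optimum is full contribution by everyone: group total = 4.740 × 230 = 1090.20.
Efficiency loss = (4.740 − 1) × 230 = 860.20.

860.20 dollars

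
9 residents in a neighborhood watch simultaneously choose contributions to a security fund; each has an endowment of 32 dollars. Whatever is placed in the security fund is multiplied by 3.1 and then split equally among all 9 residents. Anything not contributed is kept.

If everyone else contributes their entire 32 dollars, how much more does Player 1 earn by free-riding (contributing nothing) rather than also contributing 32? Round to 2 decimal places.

20.98 dollars

Switching from a contribution of 32 to 0 lets Player 1 keep an extra 32 dollars, but lowers the security fund by 32, which costs Player 1 their own share of that drop: 3.1/9 × 32 = 11.02.
Net gain = 32 − 11.02 = 20.98. The private return per contributed unit (0.3444) is below 1, so free-riding is indeed the best response regardless of what the others do.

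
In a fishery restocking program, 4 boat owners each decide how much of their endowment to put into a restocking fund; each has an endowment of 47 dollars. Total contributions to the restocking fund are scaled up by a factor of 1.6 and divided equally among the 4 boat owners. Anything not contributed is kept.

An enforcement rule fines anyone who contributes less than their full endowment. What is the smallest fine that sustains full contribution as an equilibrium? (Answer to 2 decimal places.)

Given the others contribute fully, the best deviation is to contribute 0 (any partial contribution still incurs the fine and gives up units whose private return 0.4000 is below 1).
Deviating from 47 to 0 saves 47 dollars but forfeits the deviator's share of the drop in the restocking fund: 1.6/4 × 47 = 18.80.
So the deviation gain is 47 − 18.80 = 28.20, and the fine must be at least 28.20 dollars to wipe it out.

28.20 dollars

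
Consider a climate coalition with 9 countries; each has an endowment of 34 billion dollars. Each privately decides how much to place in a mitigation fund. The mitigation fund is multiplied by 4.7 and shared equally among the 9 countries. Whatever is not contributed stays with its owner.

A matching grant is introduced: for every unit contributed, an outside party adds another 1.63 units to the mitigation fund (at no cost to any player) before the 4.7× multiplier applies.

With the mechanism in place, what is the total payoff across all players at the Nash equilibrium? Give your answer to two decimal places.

3782.47 billion dollars

Under the mechanism each unit contributed yields 4.7 × 2.63 / 9 = 1.3734 back to its contributor per unit of net cost, which exceeds 1, making full contribution the dominant choice for everyone.
So the Nash equilibrium is full contribution by all 9; the group earns 4.7 × 2.63 × 306 = 3782.47.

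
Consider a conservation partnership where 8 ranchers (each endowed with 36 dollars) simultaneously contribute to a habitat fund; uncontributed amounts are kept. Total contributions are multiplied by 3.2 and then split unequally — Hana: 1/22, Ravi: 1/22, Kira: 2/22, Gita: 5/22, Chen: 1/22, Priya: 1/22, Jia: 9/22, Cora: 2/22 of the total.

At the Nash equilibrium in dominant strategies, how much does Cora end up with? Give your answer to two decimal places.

46.47 dollars

A player with share s gets back 3.2·s per unit contributed, so full contribution is dominant for anyone with s > 1/3.2 = 0.3125 and zero contribution is dominant for anyone below.
Jia alone (share 9/22) is above the threshold, contributing 36; the remaining 7 contribute 0. Total contributed: 36.
Cora keeps 36 and receives 3.2 × 36 × 2/22 = 10.47 from the habitat fund, for a payoff of 46.47.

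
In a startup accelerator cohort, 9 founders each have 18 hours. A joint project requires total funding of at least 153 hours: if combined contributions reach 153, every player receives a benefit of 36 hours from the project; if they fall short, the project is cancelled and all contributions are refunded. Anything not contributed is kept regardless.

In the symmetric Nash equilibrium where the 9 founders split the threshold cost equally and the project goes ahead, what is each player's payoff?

37 hours

Equal share of the threshold: 153/9 = 17.
At this profile no one gains by cutting their contribution: any cut drops the total below 153, the project is cancelled, contributions are refunded, and the deviator ends with 18, which is less than 18 − 17 + 36 = 37. Contributing more than 17 just wastes the excess. So contributing exactly 17 is a best response.
Each player's payoff: 18 − 17 + 36 = 37.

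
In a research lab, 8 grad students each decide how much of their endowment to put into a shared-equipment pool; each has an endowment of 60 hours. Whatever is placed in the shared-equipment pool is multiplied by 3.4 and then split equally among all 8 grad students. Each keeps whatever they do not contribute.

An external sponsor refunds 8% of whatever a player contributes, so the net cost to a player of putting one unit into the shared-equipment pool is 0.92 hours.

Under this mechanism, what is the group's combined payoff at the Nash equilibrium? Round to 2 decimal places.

With the mechanism, a contributed unit returns (3.4/8) / 0.92 = 0.4620 per unit of net cost — still below 1 — so contributing 0 remains dominant for every player.
Everyone keeps their endowment and the group total is 8 × 60 = 480.

480.00 hours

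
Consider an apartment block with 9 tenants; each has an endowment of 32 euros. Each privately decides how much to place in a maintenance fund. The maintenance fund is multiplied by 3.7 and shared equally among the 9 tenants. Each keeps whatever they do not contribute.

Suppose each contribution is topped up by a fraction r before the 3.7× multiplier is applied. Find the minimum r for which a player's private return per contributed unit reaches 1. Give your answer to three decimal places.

With matching at rate r, one contributed unit becomes (1 + r) in the maintenance fund and returns 3.7 × (1 + r) / 9 to the contributor.
Setting this equal to 1: 1 + r = 9/3.7 = 2.4324.
So the minimum matching rate is r = 2.4324 − 1 = 1.432.

1.432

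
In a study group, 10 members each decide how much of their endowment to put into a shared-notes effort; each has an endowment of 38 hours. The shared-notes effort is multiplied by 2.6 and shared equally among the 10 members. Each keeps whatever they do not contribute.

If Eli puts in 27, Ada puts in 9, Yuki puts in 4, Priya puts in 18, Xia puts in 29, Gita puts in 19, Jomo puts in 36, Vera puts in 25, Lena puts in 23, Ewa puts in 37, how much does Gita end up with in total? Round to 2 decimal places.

Total contributed: 27 + 9 + 4 + 18 + 29 + 19 + 36 + 25 + 23 + 37 = 227.
Each receives 2.6 × 227 / 10 = 59.02 from the shared-notes effort.
Gita keeps 38 − 19 = 19, so Gita's payoff is 19 + 59.02 = 78.02.

78.02 hours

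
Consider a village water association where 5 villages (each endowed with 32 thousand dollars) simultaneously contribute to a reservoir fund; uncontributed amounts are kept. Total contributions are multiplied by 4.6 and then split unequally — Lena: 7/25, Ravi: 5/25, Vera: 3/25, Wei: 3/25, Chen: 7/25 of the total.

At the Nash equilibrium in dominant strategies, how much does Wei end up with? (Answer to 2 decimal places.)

67.33 thousand dollars

A player with share s gets back 4.6·s per unit contributed, so full contribution is dominant for anyone with s > 1/4.6 = 0.2174 and zero contribution is dominant for anyone below.
Lena and Chen are above the threshold, contributing 32 each; the remaining 3 contribute 0. Total contributed: 64.
Wei keeps 32 and receives 4.6 × 64 × 3/25 = 35.33 from the reservoir fund, for a payoff of 67.33.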